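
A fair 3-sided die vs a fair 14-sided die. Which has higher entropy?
14-sided die

Both are uniform distributions; for uniform over n outcomes, H = log₂(n). H(3-sided) = log₂(3) = 1.585 bits and H(14-sided) = log₂(14) = 3.807 bits. More outcomes in a uniform distribution means higher entropy.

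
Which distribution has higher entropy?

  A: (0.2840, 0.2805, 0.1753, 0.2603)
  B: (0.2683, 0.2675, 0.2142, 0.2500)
B

Both distributions are close to uniform, making this a harder comparison.

H(A) = 1.9759 bits
H(B) = 1.9943 bits

The distribution closer to uniform has higher entropy.
Answer: B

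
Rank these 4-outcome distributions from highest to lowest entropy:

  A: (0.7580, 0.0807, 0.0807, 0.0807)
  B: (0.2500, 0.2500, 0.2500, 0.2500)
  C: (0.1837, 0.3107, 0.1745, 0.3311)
B > C > A

Key insight: Entropy is maximized by uniform distributions and minimized by concentrated distributions.

- Uniform distributions have maximum entropy log₂(4) = 2.0000 bits
- The more "peaked" or concentrated a distribution, the lower its entropy

Entropies:
  H(A) = 1.1819 bits
  H(B) = 2.0000 bits
  H(C) = 1.9406 bits

Ranking: B > C > A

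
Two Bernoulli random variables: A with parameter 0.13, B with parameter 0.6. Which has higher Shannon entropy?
B

For binary distributions, entropy is maximized at p=0.5 and decreases as p moves toward 0 or 1.

H(A) = H(0.13) = 0.5574 bits
H(B) = H(0.6) = 0.9710 bits

Distribution B (p=0.6) is closer to uniform (p=0.5), so it has higher entropy.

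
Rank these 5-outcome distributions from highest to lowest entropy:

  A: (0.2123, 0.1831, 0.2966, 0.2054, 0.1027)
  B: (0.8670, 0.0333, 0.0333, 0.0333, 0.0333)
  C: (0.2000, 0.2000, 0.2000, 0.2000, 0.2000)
C > A > B

Key insight: Entropy is maximized by uniform distributions and minimized by concentrated distributions.

- Uniform distributions have maximum entropy log₂(5) = 2.3219 bits
- The more "peaked" or concentrated a distribution, the lower its entropy

Entropies:
  H(A) = 2.2493 bits
  H(B) = 0.8316 bits
  H(C) = 2.3219 bits

Ranking: C > A > B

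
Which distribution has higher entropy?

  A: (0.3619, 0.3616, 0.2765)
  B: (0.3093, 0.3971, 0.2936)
A

Both distributions are close to uniform, making this a harder comparison.

H(A) = 1.5741 bits
H(B) = 1.5718 bits

The distribution closer to uniform has higher entropy.
Answer: A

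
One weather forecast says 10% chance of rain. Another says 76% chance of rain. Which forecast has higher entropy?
76% forecast

Treat each forecast as a Bernoulli distribution. Binary entropy is maximized at p=0.5 and falls off symmetrically toward 0 or 1. The 76% forecast is closer to 50%, so it is more uncertain. H(10%) ≈ 0.469 bits, H(76%) ≈ 0.795 bits.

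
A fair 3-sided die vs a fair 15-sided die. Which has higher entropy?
15-sided die

Both are uniform distributions; for uniform over n outcomes, H = log₂(n). H(3-sided) = log₂(3) = 1.585 bits and H(15-sided) = log₂(15) = 3.907 bits. More outcomes in a uniform distribution means higher entropy.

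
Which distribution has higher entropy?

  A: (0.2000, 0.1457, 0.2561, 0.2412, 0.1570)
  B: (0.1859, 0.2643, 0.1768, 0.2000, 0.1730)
B

Both distributions are close to uniform, making this a harder comparison.

H(A) = 2.2868 bits
H(B) = 2.3029 bits

The distribution closer to uniform has higher entropy.
Answer: B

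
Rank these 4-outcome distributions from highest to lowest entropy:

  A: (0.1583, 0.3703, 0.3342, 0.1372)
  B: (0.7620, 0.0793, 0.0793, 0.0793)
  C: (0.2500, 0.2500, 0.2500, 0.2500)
C > A > B

Key insight: Entropy is maximized by uniform distributions and minimized by concentrated distributions.

- Uniform distributions have maximum entropy log₂(4) = 2.0000 bits
- The more "peaked" or concentrated a distribution, the lower its entropy

Entropies:
  H(A) = 1.8733 bits
  H(B) = 1.1689 bits
  H(C) = 2.0000 bits

Ranking: C > A > B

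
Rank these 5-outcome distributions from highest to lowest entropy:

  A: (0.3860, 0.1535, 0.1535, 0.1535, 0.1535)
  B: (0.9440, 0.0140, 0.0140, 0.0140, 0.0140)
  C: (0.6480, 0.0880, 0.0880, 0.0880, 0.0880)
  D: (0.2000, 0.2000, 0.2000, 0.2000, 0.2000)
D > A > C > B

Key insight: Entropy is maximized by uniform distributions and minimized by concentrated distributions.

Entropies:
  H(A) = 2.1902 bits
  H(B) = 0.4234 bits
  H(C) = 1.6398 bits
  H(D) = 2.3219 bits

Ranking: D > A > C > B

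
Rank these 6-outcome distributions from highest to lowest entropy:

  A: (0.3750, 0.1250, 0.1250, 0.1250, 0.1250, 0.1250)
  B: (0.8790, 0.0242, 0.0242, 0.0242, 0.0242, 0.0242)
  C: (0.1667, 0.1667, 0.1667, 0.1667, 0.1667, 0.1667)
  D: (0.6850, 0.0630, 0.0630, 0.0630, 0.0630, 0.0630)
C > A > D > B

Key insight: Entropy is maximized by uniform distributions and minimized by concentrated distributions.

Entropies:
  H(A) = 2.4056 bits
  H(B) = 0.8132 bits
  H(C) = 2.5850 bits
  H(D) = 1.6303 bits

Ranking: C > A > D > B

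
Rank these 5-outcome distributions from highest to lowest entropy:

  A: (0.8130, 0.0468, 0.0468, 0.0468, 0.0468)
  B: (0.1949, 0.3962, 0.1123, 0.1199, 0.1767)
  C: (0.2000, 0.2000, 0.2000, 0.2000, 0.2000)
C > B > A

Key insight: Entropy is maximized by uniform distributions and minimized by concentrated distributions.

- Uniform distributions have maximum entropy log₂(5) = 2.3219 bits
- The more "peaked" or concentrated a distribution, the lower its entropy

Entropies:
  H(A) = 1.0692 bits
  H(B) = 2.1519 bits
  H(C) = 2.3219 bits

Ranking: C > B > A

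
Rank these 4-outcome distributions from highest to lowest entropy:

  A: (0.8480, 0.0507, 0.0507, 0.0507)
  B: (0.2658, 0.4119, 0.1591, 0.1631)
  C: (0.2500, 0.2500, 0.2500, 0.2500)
C > B > A

Key insight: Entropy is maximized by uniform distributions and minimized by concentrated distributions.

- Uniform distributions have maximum entropy log₂(4) = 2.0000 bits
- The more "peaked" or concentrated a distribution, the lower its entropy

Entropies:
  H(A) = 0.8557 bits
  H(B) = 1.8838 bits
  H(C) = 2.0000 bits

Ranking: C > B > A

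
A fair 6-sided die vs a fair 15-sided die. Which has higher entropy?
15-sided die

Both are uniform distributions; for uniform over n outcomes, H = log₂(n). H(6-sided) = log₂(6) = 2.585 bits and H(15-sided) = log₂(15) = 3.907 bits. More outcomes in a uniform distribution means higher entropy.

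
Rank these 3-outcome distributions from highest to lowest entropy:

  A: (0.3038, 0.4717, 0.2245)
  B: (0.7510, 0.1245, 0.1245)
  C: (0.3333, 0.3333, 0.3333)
C > A > B

Key insight: Entropy is maximized by uniform distributions and minimized by concentrated distributions.

- Uniform distributions have maximum entropy log₂(3) = 1.5850 bits
- The more "peaked" or concentrated a distribution, the lower its entropy

Entropies:
  H(A) = 1.5174 bits
  H(B) = 1.0587 bits
  H(C) = 1.5850 bits

Ranking: C > A > B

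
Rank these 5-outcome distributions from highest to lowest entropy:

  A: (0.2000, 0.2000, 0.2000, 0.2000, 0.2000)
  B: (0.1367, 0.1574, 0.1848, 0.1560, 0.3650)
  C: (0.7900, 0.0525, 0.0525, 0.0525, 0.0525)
A > B > C

Key insight: Entropy is maximized by uniform distributions and minimized by concentrated distributions.

- Uniform distributions have maximum entropy log₂(5) = 2.3219 bits
- The more "peaked" or concentrated a distribution, the lower its entropy

Entropies:
  H(A) = 2.3219 bits
  H(B) = 2.2114 bits
  H(C) = 1.1615 bits

Ranking: A > B > C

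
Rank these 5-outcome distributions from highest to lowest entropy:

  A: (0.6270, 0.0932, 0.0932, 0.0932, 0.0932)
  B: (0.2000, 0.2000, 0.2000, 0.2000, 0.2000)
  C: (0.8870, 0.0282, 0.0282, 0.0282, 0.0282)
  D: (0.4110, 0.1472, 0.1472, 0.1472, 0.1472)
B > D > A > C

Key insight: Entropy is maximized by uniform distributions and minimized by concentrated distributions.

Entropies:
  H(A) = 1.6989 bits
  H(B) = 2.3219 bits
  H(C) = 0.7349 bits
  H(D) = 2.1550 bits

Ranking: B > D > A > C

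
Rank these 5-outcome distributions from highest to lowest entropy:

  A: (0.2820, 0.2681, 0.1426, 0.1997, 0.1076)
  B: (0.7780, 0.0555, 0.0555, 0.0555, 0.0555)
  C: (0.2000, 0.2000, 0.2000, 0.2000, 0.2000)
C > A > B

Key insight: Entropy is maximized by uniform distributions and minimized by concentrated distributions.

- Uniform distributions have maximum entropy log₂(5) = 2.3219 bits
- The more "peaked" or concentrated a distribution, the lower its entropy

Entropies:
  H(A) = 2.2351 bits
  H(B) = 1.2078 bits
  H(C) = 2.3219 bits

Ranking: C > A > B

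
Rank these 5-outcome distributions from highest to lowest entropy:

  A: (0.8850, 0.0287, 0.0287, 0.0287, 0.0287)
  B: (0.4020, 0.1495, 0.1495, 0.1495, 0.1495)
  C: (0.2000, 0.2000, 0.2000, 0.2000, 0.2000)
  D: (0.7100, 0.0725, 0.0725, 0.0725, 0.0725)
C > B > D > A

Key insight: Entropy is maximized by uniform distributions and minimized by concentrated distributions.

Entropies:
  H(A) = 0.7448 bits
  H(B) = 2.1681 bits
  H(C) = 2.3219 bits
  H(D) = 1.4487 bits

Ranking: C > B > D > A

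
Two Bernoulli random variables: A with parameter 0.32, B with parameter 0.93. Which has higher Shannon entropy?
A

For binary distributions, entropy is maximized at p=0.5 and decreases as p moves toward 0 or 1.

H(A) = H(0.32) = 0.9044 bits
H(B) = H(0.93) = 0.3659 bits

Distribution A (p=0.32) is closer to uniform (p=0.5), so it has higher entropy.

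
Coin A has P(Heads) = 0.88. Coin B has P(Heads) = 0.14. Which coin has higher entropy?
B

For binary distributions, entropy is maximized at p=0.5 and decreases as p moves toward 0 or 1.

H(A) = H(0.88) = 0.5294 bits
H(B) = H(0.14) = 0.5842 bits

Distribution B (p=0.14) is closer to uniform (p=0.5), so it has higher entropy.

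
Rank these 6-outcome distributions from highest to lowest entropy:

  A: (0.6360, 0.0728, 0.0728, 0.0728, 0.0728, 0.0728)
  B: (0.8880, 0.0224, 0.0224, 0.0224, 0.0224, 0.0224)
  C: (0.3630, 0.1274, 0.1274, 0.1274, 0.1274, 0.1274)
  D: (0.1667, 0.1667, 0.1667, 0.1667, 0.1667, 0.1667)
D > C > A > B

Key insight: Entropy is maximized by uniform distributions and minimized by concentrated distributions.

Entropies:
  H(A) = 1.7911 bits
  H(B) = 0.7660 bits
  H(C) = 2.4242 bits
  H(D) = 2.5850 bits

Ranking: D > C > A > B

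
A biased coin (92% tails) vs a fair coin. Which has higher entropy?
Fair coin

The fair coin is uniform (p=0.5), maximizing binary entropy at 1 bit. The biased coin has H(0.92) ≈ 0.402 bits — its outcome is more predictable, so its entropy is lower.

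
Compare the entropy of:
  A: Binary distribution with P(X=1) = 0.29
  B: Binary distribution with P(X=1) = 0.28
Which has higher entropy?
A

For binary distributions, entropy is maximized at p=0.5 and decreases as p moves toward 0 or 1.

H(A) = H(0.29) = 0.8687 bits
H(B) = H(0.28) = 0.8555 bits

Distribution A (p=0.29) is closer to uniform (p=0.5), so it has higher entropy.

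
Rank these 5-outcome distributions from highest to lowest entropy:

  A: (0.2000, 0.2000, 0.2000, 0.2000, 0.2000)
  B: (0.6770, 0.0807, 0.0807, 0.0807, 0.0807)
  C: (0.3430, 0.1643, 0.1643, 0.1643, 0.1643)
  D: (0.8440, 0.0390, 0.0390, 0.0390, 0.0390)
A > C > B > D

Key insight: Entropy is maximized by uniform distributions and minimized by concentrated distributions.

Entropies:
  H(A) = 2.3219 bits
  H(B) = 1.5536 bits
  H(C) = 2.2417 bits
  H(D) = 0.9367 bits

Ranking: A > C > B > D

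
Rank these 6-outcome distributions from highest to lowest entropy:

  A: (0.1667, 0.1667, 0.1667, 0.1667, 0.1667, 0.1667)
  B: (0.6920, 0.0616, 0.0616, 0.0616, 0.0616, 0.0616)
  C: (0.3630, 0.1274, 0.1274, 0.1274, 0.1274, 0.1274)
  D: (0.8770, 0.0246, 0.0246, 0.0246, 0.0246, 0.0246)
A > C > B > D

Key insight: Entropy is maximized by uniform distributions and minimized by concentrated distributions.

Entropies:
  H(A) = 2.5850 bits
  H(B) = 1.6060 bits
  H(C) = 2.4242 bits
  H(D) = 0.8235 bits

Ranking: A > C > B > D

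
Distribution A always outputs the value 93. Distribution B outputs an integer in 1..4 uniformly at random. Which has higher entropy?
B

A is deterministic, so H(A) = 0. B is uniform over 4 outcomes, so H(B) = log₂(4) = 2.000 bits. Any distribution with genuine randomness has higher entropy than a deterministic one.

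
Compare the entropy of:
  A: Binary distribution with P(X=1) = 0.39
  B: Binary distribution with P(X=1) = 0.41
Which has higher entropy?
B

For binary distributions, entropy is maximized at p=0.5 and decreases as p moves toward 0 or 1.

H(A) = H(0.39) = 0.9648 bits
H(B) = H(0.41) = 0.9765 bits

Distribution B (p=0.41) is closer to uniform (p=0.5), so it has higher entropy.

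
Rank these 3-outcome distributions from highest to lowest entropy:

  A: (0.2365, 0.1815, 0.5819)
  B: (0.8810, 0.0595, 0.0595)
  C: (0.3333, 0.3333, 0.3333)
C > A > B

Key insight: Entropy is maximized by uniform distributions and minimized by concentrated distributions.

- Uniform distributions have maximum entropy log₂(3) = 1.5850 bits
- The more "peaked" or concentrated a distribution, the lower its entropy

Entropies:
  H(A) = 1.3934 bits
  H(B) = 0.6455 bits
  H(C) = 1.5850 bits

Ranking: C > A > B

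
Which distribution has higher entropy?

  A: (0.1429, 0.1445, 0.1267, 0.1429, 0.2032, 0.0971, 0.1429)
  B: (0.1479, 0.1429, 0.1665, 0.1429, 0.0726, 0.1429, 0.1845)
A

Both distributions are close to uniform, making this a harder comparison.

H(A) = 2.7778 bits
H(B) = 2.7660 bits

The distribution closer to uniform has higher entropy.
Answer: A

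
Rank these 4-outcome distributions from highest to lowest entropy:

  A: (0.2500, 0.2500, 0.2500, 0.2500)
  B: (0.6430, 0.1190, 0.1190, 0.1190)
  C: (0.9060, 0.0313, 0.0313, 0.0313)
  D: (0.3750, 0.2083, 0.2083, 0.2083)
A > D > B > C

Key insight: Entropy is maximized by uniform distributions and minimized by concentrated distributions.

Entropies:
  H(A) = 2.0000 bits
  H(B) = 1.5060 bits
  H(C) = 0.5987 bits
  H(D) = 1.9450 bits

Ranking: A > D > B > C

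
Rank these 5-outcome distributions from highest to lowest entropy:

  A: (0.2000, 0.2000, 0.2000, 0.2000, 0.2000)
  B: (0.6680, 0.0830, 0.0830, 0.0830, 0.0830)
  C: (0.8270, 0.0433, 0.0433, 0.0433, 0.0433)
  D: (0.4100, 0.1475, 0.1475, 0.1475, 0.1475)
A > D > B > C

Key insight: Entropy is maximized by uniform distributions and minimized by concentrated distributions.

Entropies:
  H(A) = 2.3219 bits
  H(B) = 1.5810 bits
  H(C) = 1.0105 bits
  H(D) = 2.1565 bits

Ranking: A > D > B > C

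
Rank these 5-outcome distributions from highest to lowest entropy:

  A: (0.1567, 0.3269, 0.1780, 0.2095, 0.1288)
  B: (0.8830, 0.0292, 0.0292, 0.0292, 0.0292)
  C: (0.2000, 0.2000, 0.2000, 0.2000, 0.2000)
C > A > B

Key insight: Entropy is maximized by uniform distributions and minimized by concentrated distributions.

- Uniform distributions have maximum entropy log₂(5) = 2.3219 bits
- The more "peaked" or concentrated a distribution, the lower its entropy

Entropies:
  H(A) = 2.2429 bits
  H(B) = 0.7547 bits
  H(C) = 2.3219 bits

Ranking: C > A > B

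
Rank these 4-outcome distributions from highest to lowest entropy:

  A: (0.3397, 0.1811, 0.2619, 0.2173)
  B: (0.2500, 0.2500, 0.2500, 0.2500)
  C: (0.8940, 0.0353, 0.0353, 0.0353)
B > A > C

Key insight: Entropy is maximized by uniform distributions and minimized by concentrated distributions.

- Uniform distributions have maximum entropy log₂(4) = 2.0000 bits
- The more "peaked" or concentrated a distribution, the lower its entropy

Entropies:
  H(A) = 1.9604 bits
  H(B) = 2.0000 bits
  H(C) = 0.6557 bits

Ranking: B > A > C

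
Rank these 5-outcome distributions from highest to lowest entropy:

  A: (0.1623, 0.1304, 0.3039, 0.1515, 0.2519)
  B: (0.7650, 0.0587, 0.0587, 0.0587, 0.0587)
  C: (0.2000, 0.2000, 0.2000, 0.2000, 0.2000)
C > A > B

Key insight: Entropy is maximized by uniform distributions and minimized by concentrated distributions.

- Uniform distributions have maximum entropy log₂(5) = 2.3219 bits
- The more "peaked" or concentrated a distribution, the lower its entropy

Entropies:
  H(A) = 2.2447 bits
  H(B) = 1.2566 bits
  H(C) = 2.3219 bits

Ranking: C > A > B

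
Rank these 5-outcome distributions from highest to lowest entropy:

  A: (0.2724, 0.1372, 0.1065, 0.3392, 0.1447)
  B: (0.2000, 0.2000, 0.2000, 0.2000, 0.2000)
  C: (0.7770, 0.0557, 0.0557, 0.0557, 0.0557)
B > A > C

Key insight: Entropy is maximized by uniform distributions and minimized by concentrated distributions.

- Uniform distributions have maximum entropy log₂(5) = 2.3219 bits
- The more "peaked" or concentrated a distribution, the lower its entropy

Entropies:
  H(A) = 2.1810 bits
  H(B) = 2.3219 bits
  H(C) = 1.2116 bits

Ranking: B > A > C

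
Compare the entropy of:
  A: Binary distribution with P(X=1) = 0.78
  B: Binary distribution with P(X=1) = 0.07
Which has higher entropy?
A

For binary distributions, entropy is maximized at p=0.5 and decreases as p moves toward 0 or 1.

H(A) = H(0.78) = 0.7602 bits
H(B) = H(0.07) = 0.3659 bits

Distribution A (p=0.78) is closer to uniform (p=0.5), so it has higher entropy.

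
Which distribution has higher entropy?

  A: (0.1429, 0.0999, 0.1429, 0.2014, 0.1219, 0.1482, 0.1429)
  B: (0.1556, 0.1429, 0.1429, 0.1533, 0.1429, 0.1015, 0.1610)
B

Both distributions are close to uniform, making this a harder comparison.

H(A) = 2.7791 bits
H(B) = 2.7948 bits

The distribution closer to uniform has higher entropy.
Answer: B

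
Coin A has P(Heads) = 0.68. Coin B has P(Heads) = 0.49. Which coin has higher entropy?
B

For binary distributions, entropy is maximized at p=0.5 and decreases as p moves toward 0 or 1.

H(A) = H(0.68) = 0.9044 bits
H(B) = H(0.49) = 0.9997 bits

Distribution B (p=0.49) is closer to uniform (p=0.5), so it has higher entropy.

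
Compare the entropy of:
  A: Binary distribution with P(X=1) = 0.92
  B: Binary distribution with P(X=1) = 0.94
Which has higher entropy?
A

For binary distributions, entropy is maximized at p=0.5 and decreases as p moves toward 0 or 1.

H(A) = H(0.92) = 0.4022 bits
H(B) = H(0.94) = 0.3274 bits

Distribution A (p=0.92) is closer to uniform (p=0.5), so it has higher entropy.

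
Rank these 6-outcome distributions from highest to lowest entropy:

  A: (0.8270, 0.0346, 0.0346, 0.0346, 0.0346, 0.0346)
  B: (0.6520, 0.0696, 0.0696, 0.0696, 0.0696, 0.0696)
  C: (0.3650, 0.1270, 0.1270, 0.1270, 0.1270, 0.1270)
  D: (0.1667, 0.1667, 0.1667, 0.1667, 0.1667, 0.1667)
D > C > B > A

Key insight: Entropy is maximized by uniform distributions and minimized by concentrated distributions.

Entropies:
  H(A) = 1.0662 bits
  H(B) = 1.7403 bits
  H(C) = 2.4212 bits
  H(D) = 2.5850 bits

Ranking: D > C > B > A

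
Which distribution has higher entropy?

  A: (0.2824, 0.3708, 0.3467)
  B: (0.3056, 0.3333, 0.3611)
B

Both distributions are close to uniform, making this a harder comparison.

H(A) = 1.5757 bits
H(B) = 1.5816 bits

The distribution closer to uniform has higher entropy.
Answer: B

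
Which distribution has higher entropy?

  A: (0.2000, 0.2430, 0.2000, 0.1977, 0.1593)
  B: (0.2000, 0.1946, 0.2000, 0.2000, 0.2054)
B

Both distributions are close to uniform, making this a harder comparison.

H(A) = 2.3092 bits
H(B) = 2.3217 bits

The distribution closer to uniform has higher entropy.
Answer: B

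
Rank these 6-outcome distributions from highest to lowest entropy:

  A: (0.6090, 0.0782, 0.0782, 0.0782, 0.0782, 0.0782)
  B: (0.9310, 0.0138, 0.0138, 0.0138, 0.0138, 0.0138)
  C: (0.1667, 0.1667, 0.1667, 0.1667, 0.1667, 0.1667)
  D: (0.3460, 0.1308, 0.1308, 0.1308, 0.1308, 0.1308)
C > D > A > B

Key insight: Entropy is maximized by uniform distributions and minimized by concentrated distributions.

Entropies:
  H(A) = 1.8733 bits
  H(B) = 0.5224 bits
  H(C) = 2.5850 bits
  H(D) = 2.4490 bits

Ranking: C > D > A > B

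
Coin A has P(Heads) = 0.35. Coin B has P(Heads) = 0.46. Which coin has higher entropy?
B

For binary distributions, entropy is maximized at p=0.5 and decreases as p moves toward 0 or 1.

H(A) = H(0.35) = 0.9341 bits
H(B) = H(0.46) = 0.9954 bits

Distribution B (p=0.46) is closer to uniform (p=0.5), so it has higher entropy.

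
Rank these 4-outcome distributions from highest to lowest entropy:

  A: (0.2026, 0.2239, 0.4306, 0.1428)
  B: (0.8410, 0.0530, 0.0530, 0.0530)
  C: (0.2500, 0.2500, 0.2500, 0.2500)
C > A > B

Key insight: Entropy is maximized by uniform distributions and minimized by concentrated distributions.

- Uniform distributions have maximum entropy log₂(4) = 2.0000 bits
- The more "peaked" or concentrated a distribution, the lower its entropy

Entropies:
  H(A) = 1.8746 bits
  H(B) = 0.8839 bits
  H(C) = 2.0000 bits

Ranking: C > A > B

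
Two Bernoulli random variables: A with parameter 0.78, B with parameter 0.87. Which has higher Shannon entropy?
A

For binary distributions, entropy is maximized at p=0.5 and decreases as p moves toward 0 or 1.

H(A) = H(0.78) = 0.7602 bits
H(B) = H(0.87) = 0.5574 bits

Distribution A (p=0.78) is closer to uniform (p=0.5), so it has higher entropy.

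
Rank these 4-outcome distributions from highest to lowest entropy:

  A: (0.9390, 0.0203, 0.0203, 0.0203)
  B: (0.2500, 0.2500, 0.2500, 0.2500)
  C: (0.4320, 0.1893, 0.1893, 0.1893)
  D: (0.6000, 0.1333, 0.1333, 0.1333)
B > C > D > A

Key insight: Entropy is maximized by uniform distributions and minimized by concentrated distributions.

Entropies:
  H(A) = 0.4281 bits
  H(B) = 2.0000 bits
  H(C) = 1.8869 bits
  H(D) = 1.6049 bits

Ranking: B > C > D > A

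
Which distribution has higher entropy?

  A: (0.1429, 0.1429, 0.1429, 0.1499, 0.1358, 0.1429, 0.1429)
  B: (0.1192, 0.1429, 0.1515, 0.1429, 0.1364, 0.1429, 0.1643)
A

Both distributions are close to uniform, making this a harder comparison.

H(A) = 2.8069 bits
H(B) = 2.8016 bits

The distribution closer to uniform has higher entropy.
Answer: A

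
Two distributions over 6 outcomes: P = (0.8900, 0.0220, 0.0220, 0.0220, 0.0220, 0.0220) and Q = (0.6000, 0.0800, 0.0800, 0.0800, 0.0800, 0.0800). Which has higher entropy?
Q

P is highly concentrated on one outcome (89%), making it nearly deterministic. Q spreads its mass more evenly (max 60%). The more spread-out distribution has higher entropy: H(P) ≈ 0.755 bits, H(Q) ≈ 1.900 bits.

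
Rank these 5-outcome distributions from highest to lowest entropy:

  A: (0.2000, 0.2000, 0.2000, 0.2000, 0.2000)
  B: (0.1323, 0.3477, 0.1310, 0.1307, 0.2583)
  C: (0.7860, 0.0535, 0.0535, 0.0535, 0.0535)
A > B > C

Key insight: Entropy is maximized by uniform distributions and minimized by concentrated distributions.

- Uniform distributions have maximum entropy log₂(5) = 2.3219 bits
- The more "peaked" or concentrated a distribution, the lower its entropy

Entropies:
  H(A) = 2.3219 bits
  H(B) = 2.1883 bits
  H(C) = 1.1771 bits

Ranking: A > B > C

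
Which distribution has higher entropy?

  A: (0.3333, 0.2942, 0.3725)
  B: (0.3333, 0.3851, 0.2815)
A

Both distributions are close to uniform, making this a harder comparison.

H(A) = 1.5783 bits
H(B) = 1.5733 bits

The distribution closer to uniform has higher entropy.
Answer: A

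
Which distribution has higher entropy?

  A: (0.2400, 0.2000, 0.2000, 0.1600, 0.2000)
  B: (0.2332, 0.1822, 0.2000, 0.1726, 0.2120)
B

Both distributions are close to uniform, making this a harder comparison.

H(A) = 2.3103 bits
H(B) = 2.3136 bits

The distribution closer to uniform has higher entropy.
Answer: B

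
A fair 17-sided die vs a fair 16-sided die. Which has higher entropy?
17-sided die

Both are uniform distributions; for uniform over n outcomes, H = log₂(n). H(17-sided) = log₂(17) = 4.087 bits and H(16-sided) = log₂(16) = 4.000 bits. More outcomes in a uniform distribution means higher entropy.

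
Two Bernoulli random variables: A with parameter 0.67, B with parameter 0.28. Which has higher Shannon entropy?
A

For binary distributions, entropy is maximized at p=0.5 and decreases as p moves toward 0 or 1.

H(A) = H(0.67) = 0.9149 bits
H(B) = H(0.28) = 0.8555 bits

Distribution A (p=0.67) is closer to uniform (p=0.5), so it has higher entropy.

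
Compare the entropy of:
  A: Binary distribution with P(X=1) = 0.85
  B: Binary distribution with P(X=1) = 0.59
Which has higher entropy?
B

For binary distributions, entropy is maximized at p=0.5 and decreases as p moves toward 0 or 1.

H(A) = H(0.85) = 0.6098 bits
H(B) = H(0.59) = 0.9765 bits

Distribution B (p=0.59) is closer to uniform (p=0.5), so it has higher entropy.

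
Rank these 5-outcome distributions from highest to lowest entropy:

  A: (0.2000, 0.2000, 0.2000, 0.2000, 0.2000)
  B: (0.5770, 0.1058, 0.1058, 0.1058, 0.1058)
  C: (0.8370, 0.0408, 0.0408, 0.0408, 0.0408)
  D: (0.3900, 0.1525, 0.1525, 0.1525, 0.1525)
A > D > B > C

Key insight: Entropy is maximized by uniform distributions and minimized by concentrated distributions.

Entropies:
  H(A) = 2.3219 bits
  H(B) = 1.8288 bits
  H(C) = 0.9674 bits
  H(D) = 2.1848 bits

Ranking: A > D > B > C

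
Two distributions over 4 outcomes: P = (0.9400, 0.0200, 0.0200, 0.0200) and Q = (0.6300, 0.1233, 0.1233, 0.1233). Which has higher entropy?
Q

P is highly concentrated on one outcome (94%), making it nearly deterministic. Q spreads its mass more evenly (max 63%). The more spread-out distribution has higher entropy: H(P) ≈ 0.423 bits, H(Q) ≈ 1.537 bits.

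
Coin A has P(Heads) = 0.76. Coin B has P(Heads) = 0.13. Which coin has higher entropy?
A

For binary distributions, entropy is maximized at p=0.5 and decreases as p moves toward 0 or 1.

H(A) = H(0.76) = 0.7950 bits
H(B) = H(0.13) = 0.5574 bits

Distribution A (p=0.76) is closer to uniform (p=0.5), so it has higher entropy.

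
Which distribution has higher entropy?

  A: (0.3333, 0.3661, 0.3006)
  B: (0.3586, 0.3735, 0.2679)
A

Both distributions are close to uniform, making this a harder comparison.

H(A) = 1.5803 bits
H(B) = 1.5703 bits

The distribution closer to uniform has higher entropy.
Answer: A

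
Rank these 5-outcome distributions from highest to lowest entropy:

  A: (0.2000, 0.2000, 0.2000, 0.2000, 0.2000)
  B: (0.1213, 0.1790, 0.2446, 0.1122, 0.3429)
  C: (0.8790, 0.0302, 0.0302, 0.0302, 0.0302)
A > B > C

Key insight: Entropy is maximized by uniform distributions and minimized by concentrated distributions.

- Uniform distributions have maximum entropy log₂(5) = 2.3219 bits
- The more "peaked" or concentrated a distribution, the lower its entropy

Entropies:
  H(A) = 2.3219 bits
  H(B) = 2.1940 bits
  H(C) = 0.7742 bits

Ranking: A > B > C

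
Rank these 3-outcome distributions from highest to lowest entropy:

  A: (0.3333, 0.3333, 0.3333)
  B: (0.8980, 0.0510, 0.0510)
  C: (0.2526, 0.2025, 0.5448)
A > C > B

Key insight: Entropy is maximized by uniform distributions and minimized by concentrated distributions.

- Uniform distributions have maximum entropy log₂(3) = 1.5850 bits
- The more "peaked" or concentrated a distribution, the lower its entropy

Entropies:
  H(A) = 1.5850 bits
  H(B) = 0.5773 bits
  H(C) = 1.4454 bits

Ranking: A > C > B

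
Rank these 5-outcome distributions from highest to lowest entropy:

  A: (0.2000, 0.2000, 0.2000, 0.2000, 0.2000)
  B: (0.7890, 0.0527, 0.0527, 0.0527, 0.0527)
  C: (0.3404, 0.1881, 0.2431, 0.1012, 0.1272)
A > C > B

Key insight: Entropy is maximized by uniform distributions and minimized by concentrated distributions.

- Uniform distributions have maximum entropy log₂(5) = 2.3219 bits
- The more "peaked" or concentrated a distribution, the lower its entropy

Entropies:
  H(A) = 2.3219 bits
  H(B) = 1.1654 bits
  H(C) = 2.1915 bits

Ranking: A > C > B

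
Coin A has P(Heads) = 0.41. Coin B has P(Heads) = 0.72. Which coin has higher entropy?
A

For binary distributions, entropy is maximized at p=0.5 and decreases as p moves toward 0 or 1.

H(A) = H(0.41) = 0.9765 bits
H(B) = H(0.72) = 0.8555 bits

Distribution A (p=0.41) is closer to uniform (p=0.5), so it has higher entropy.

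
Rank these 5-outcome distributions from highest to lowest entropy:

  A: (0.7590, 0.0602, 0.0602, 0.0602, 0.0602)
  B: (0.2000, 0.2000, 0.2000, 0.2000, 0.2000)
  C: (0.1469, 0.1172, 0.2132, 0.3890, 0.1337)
B > C > A

Key insight: Entropy is maximized by uniform distributions and minimized by concentrated distributions.

- Uniform distributions have maximum entropy log₂(5) = 2.3219 bits
- The more "peaked" or concentrated a distribution, the lower its entropy

Entropies:
  H(A) = 1.2787 bits
  H(B) = 2.3219 bits
  H(C) = 2.1624 bits

Ranking: B > C > A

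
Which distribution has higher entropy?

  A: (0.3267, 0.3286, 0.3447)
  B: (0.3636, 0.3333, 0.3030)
A

Both distributions are close to uniform, making this a harder comparison.

H(A) = 1.5845 bits
H(B) = 1.5810 bits

The distribution closer to uniform has higher entropy.
Answer: A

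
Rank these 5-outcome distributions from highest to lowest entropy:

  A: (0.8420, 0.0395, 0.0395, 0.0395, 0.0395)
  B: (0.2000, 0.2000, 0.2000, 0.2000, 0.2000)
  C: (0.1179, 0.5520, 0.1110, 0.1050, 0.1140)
B > C > A

Key insight: Entropy is maximized by uniform distributions and minimized by concentrated distributions.

- Uniform distributions have maximum entropy log₂(5) = 2.3219 bits
- The more "peaked" or concentrated a distribution, the lower its entropy

Entropies:
  H(A) = 0.9455 bits
  H(B) = 2.3219 bits
  H(C) = 1.8875 bits

Ranking: B > C > A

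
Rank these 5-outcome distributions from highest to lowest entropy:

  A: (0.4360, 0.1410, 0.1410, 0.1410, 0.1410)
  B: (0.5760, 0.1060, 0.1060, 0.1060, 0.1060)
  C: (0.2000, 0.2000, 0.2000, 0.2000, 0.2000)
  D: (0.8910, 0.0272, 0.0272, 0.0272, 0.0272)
C > A > B > D

Key insight: Entropy is maximized by uniform distributions and minimized by concentrated distributions.

Entropies:
  H(A) = 2.1161 bits
  H(B) = 1.8313 bits
  H(C) = 2.3219 bits
  H(D) = 0.7149 bits

Ranking: C > A > B > D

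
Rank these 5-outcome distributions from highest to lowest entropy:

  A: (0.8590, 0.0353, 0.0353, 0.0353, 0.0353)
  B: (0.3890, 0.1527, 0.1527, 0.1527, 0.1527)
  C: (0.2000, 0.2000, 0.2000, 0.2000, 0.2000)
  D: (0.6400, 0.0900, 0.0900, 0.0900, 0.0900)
C > B > D > A

Key insight: Entropy is maximized by uniform distributions and minimized by concentrated distributions.

Entropies:
  H(A) = 0.8689 bits
  H(B) = 2.1862 bits
  H(C) = 2.3219 bits
  H(D) = 1.6627 bits

Ranking: C > B > D > A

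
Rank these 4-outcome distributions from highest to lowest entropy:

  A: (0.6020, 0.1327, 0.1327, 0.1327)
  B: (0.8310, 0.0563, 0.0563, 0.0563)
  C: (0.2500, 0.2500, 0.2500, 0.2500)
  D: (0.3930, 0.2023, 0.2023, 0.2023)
C > D > A > B

Key insight: Entropy is maximized by uniform distributions and minimized by concentrated distributions.

Entropies:
  H(A) = 1.6006 bits
  H(B) = 0.9233 bits
  H(C) = 2.0000 bits
  H(D) = 1.9288 bits

Ranking: C > D > A > B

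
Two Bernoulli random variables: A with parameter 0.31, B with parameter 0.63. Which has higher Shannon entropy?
B

For binary distributions, entropy is maximized at p=0.5 and decreases as p moves toward 0 or 1.

H(A) = H(0.31) = 0.8932 bits
H(B) = H(0.63) = 0.9507 bits

Distribution B (p=0.63) is closer to uniform (p=0.5), so it has higher entropy.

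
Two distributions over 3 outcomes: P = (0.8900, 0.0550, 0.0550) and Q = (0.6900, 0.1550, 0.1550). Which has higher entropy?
Q

P is highly concentrated on one outcome (89%), making it nearly deterministic. Q spreads its mass more evenly (max 69%). The more spread-out distribution has higher entropy: H(P) ≈ 0.610 bits, H(Q) ≈ 1.203 bits.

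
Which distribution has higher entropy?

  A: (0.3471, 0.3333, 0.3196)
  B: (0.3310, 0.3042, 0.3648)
A

Both distributions are close to uniform, making this a harder comparison.

H(A) = 1.5841 bits
H(B) = 1.5810 bits

The distribution closer to uniform has higher entropy.
Answer: A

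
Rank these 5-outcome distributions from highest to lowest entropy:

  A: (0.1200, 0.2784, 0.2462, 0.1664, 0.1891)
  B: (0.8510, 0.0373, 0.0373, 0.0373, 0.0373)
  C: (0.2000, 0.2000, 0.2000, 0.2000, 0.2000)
C > A > B

Key insight: Entropy is maximized by uniform distributions and minimized by concentrated distributions.

- Uniform distributions have maximum entropy log₂(5) = 2.3219 bits
- The more "peaked" or concentrated a distribution, the lower its entropy

Entropies:
  H(A) = 2.2633 bits
  H(B) = 0.9053 bits
  H(C) = 2.3219 bits

Ranking: C > A > B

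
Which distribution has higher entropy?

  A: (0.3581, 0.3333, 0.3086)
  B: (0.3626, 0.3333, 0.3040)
A

Both distributions are close to uniform, making this a harder comparison.

H(A) = 1.5823 bits
H(B) = 1.5812 bits

The distribution closer to uniform has higher entropy.
Answer: A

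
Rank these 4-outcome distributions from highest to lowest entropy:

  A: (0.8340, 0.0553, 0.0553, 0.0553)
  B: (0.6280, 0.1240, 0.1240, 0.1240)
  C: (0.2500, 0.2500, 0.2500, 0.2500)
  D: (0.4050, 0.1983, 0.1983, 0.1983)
C > D > B > A

Key insight: Entropy is maximized by uniform distributions and minimized by concentrated distributions.

Entropies:
  H(A) = 0.9116 bits
  H(B) = 1.5418 bits
  H(C) = 2.0000 bits
  H(D) = 1.9169 bits

Ranking: C > D > B > A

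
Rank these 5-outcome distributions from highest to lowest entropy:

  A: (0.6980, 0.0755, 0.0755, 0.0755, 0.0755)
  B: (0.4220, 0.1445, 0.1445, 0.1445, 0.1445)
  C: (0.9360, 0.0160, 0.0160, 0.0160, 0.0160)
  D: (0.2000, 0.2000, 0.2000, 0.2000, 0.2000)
D > B > A > C

Key insight: Entropy is maximized by uniform distributions and minimized by concentrated distributions.

Entropies:
  H(A) = 1.4877 bits
  H(B) = 2.1384 bits
  H(C) = 0.4711 bits
  H(D) = 2.3219 bits

Ranking: D > B > A > C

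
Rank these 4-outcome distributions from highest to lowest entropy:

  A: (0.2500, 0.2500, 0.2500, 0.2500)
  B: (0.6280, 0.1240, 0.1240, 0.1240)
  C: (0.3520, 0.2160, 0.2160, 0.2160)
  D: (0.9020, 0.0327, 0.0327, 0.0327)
A > C > B > D

Key insight: Entropy is maximized by uniform distributions and minimized by concentrated distributions.

Entropies:
  H(A) = 2.0000 bits
  H(B) = 1.5418 bits
  H(C) = 1.9629 bits
  H(D) = 0.6179 bits

Ranking: A > C > B > D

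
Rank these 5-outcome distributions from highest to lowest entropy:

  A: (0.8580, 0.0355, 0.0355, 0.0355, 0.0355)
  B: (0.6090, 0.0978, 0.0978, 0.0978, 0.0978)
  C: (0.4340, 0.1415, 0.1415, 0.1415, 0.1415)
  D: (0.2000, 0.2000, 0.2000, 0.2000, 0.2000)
D > C > B > A

Key insight: Entropy is maximized by uniform distributions and minimized by concentrated distributions.

Entropies:
  H(A) = 0.8735 bits
  H(B) = 1.7474 bits
  H(C) = 2.1194 bits
  H(D) = 2.3219 bits

Ranking: D > C > B > A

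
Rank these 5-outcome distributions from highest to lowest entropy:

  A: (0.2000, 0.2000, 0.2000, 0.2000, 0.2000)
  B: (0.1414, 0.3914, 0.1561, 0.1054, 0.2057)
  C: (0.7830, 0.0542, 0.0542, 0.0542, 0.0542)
A > B > C

Key insight: Entropy is maximized by uniform distributions and minimized by concentrated distributions.

- Uniform distributions have maximum entropy log₂(5) = 2.3219 bits
- The more "peaked" or concentrated a distribution, the lower its entropy

Entropies:
  H(A) = 2.3219 bits
  H(B) = 2.1584 bits
  H(C) = 1.1887 bits

Ranking: A > B > C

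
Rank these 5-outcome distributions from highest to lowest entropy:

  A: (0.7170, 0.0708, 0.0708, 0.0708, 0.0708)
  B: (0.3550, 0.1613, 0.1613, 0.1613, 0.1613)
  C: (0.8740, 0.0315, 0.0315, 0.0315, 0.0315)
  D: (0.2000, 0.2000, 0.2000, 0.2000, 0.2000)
D > B > A > C

Key insight: Entropy is maximized by uniform distributions and minimized by concentrated distributions.

Entropies:
  H(A) = 1.4255 bits
  H(B) = 2.2285 bits
  H(C) = 0.7984 bits
  H(D) = 2.3219 bits

Ranking: D > B > A > C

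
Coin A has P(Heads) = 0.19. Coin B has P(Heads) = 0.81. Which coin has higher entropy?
Equal

For binary distributions, entropy is maximized at p=0.5 and decreases as p moves toward 0 or 1.

H(A) = H(0.19) = 0.7015 bits
H(B) = H(0.81) = 0.7015 bits

Both distributions are equally far from uniform (|0.19-0.5| = |0.81-0.5|), so they have the same entropy.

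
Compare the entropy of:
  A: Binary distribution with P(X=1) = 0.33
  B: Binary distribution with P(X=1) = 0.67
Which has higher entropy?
Equal

For binary distributions, entropy is maximized at p=0.5 and decreases as p moves toward 0 or 1.

H(A) = H(0.33) = 0.9149 bits
H(B) = H(0.67) = 0.9149 bits

Both distributions are equally far from uniform (|0.33-0.5| = |0.67-0.5|), so they have the same entropy.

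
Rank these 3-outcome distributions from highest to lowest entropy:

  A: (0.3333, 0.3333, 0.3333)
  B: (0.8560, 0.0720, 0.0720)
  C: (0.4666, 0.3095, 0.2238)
A > C > B

Key insight: Entropy is maximized by uniform distributions and minimized by concentrated distributions.

- Uniform distributions have maximum entropy log₂(3) = 1.5850 bits
- The more "peaked" or concentrated a distribution, the lower its entropy

Entropies:
  H(A) = 1.5850 bits
  H(B) = 0.7386 bits
  H(C) = 1.5202 bits

Ranking: A > C > B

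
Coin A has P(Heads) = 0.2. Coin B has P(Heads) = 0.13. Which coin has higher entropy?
A

For binary distributions, entropy is maximized at p=0.5 and decreases as p moves toward 0 or 1.

H(A) = H(0.2) = 0.7219 bits
H(B) = H(0.13) = 0.5574 bits

Distribution A (p=0.2) is closer to uniform (p=0.5), so it has higher entropy.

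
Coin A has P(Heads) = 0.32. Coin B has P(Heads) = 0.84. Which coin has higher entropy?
A

For binary distributions, entropy is maximized at p=0.5 and decreases as p moves toward 0 or 1.

H(A) = H(0.32) = 0.9044 bits
H(B) = H(0.84) = 0.6343 bits

Distribution A (p=0.32) is closer to uniform (p=0.5), so it has higher entropy.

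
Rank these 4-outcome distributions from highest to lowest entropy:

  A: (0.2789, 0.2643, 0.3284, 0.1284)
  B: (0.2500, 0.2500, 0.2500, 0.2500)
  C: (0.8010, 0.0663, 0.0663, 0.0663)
B > A > C

Key insight: Entropy is maximized by uniform distributions and minimized by concentrated distributions.

- Uniform distributions have maximum entropy log₂(4) = 2.0000 bits
- The more "peaked" or concentrated a distribution, the lower its entropy

Entropies:
  H(A) = 1.9290 bits
  H(B) = 2.0000 bits
  H(C) = 1.0353 bits

Ranking: B > A > C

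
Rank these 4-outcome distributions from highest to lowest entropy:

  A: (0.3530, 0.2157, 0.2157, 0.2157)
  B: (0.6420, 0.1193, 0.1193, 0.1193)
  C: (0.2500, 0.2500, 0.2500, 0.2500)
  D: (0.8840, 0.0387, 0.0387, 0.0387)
C > A > B > D

Key insight: Entropy is maximized by uniform distributions and minimized by concentrated distributions.

Entropies:
  H(A) = 1.9622 bits
  H(B) = 1.5084 bits
  H(C) = 2.0000 bits
  H(D) = 0.7016 bits

Ranking: C > A > B > D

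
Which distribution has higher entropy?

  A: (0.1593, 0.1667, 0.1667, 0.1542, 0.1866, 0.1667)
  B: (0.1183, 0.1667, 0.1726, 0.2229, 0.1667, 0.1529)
A

Both distributions are close to uniform, making this a harder comparison.

H(A) = 2.5824 bits
H(B) = 2.5603 bits

The distribution closer to uniform has higher entropy.
Answer: A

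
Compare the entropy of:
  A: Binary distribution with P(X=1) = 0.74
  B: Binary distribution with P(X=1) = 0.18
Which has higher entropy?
A

For binary distributions, entropy is maximized at p=0.5 and decreases as p moves toward 0 or 1.

H(A) = H(0.74) = 0.8267 bits
H(B) = H(0.18) = 0.6801 bits

Distribution A (p=0.74) is closer to uniform (p=0.5), so it has higher entropy.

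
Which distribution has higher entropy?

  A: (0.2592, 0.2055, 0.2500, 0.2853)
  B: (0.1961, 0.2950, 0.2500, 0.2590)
A

Both distributions are close to uniform, making this a harder comparison.

H(A) = 1.9903 bits
H(B) = 1.9852 bits

The distribution closer to uniform has higher entropy.
Answer: A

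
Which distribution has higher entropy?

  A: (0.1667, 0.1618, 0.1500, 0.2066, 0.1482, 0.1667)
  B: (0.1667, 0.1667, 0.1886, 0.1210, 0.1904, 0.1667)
A

Both distributions are close to uniform, making this a harder comparison.

H(A) = 2.5757 bits
H(B) = 2.5707 bits

The distribution closer to uniform has higher entropy.
Answer: A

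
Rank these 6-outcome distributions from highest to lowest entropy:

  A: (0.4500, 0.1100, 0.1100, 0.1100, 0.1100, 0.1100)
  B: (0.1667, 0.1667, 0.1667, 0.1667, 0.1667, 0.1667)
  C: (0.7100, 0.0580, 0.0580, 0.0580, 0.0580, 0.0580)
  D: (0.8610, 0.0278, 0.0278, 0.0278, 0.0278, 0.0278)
B > A > C > D

Key insight: Entropy is maximized by uniform distributions and minimized by concentrated distributions.

Entropies:
  H(A) = 2.2698 bits
  H(B) = 2.5850 bits
  H(C) = 1.5421 bits
  H(D) = 0.9044 bits

Ranking: B > A > C > D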